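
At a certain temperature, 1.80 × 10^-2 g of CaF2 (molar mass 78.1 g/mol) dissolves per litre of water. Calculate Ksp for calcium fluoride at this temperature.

Ksp ≈ 4.90e-11

Molar solubility s = (1.80 x 10^-2 g/L) / (78.1 g/mol) = 2.305 x 10^-4 M.
CaF2(s) ⇌ Ca^2+ + 2 F^-
If s mol/L of CaF2 dissolves, [Ca^2+] = s and [F^-] = 2s.
Ksp = [Ca^2+][F^-]^2
Ksp = s(2s)^2 = 4s^3
Ksp = 4 × (2.305 x 10^-4)^3 = 4.90 × 10^-11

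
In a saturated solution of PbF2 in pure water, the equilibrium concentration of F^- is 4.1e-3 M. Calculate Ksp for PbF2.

Ksp ≈ 3.4 × 10^-8

PbF2(s) ⇌ Pb^2+ + 2 F^-
Stoichiometry gives [Pb^2+] = (1/2)[F^-] = 2.05 × 10^-3 M.
Ksp = [Pb^2+][F^-]^2
Ksp = 2.05 × 10^-3 × (4.1 × 10^-3)^2 = 3.4 × 10^-8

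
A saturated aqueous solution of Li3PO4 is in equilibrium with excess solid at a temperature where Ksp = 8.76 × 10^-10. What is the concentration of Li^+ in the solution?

Li3PO4(s) <=> 3 Li^+(aq) + PO4^3-(aq)
Ksp = [Li^+]^3[PO4^3-]
For each mole of Li3PO4 that dissolves: [Li^+] = 3s, [PO4^3-] = s.
So Ksp = (3s)^3 × s = 27s^4
s^4 = 8.76 × 10^-10 / 27, so s = 2.387 × 10^-3 M
[Li^+] = 3s = 7.16 × 10^-3 M

7.16 x 10^-3 M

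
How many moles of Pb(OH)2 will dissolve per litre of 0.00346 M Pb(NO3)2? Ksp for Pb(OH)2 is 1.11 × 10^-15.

2.83e-7 M

Pb(OH)2(s) ⇌ Pb^2+(aq) + 2 OH^-(aq)
Ksp = [Pb^2+][OH^-]^2
Let s = moles of Pb(OH)2 that dissolve per litre. [Pb^2+] = 0.00346 + s ≈ 0.00346, [OH^-] = 2s (since Pb^2+ from Pb(NO3)2 dominates).
Ksp ≈ 0.00346 × (2s)^2
s = 2.83 × 10^-7 M
Check: s = 2.8 x 10^-7 ≪ 0.00346, so the approximation is valid.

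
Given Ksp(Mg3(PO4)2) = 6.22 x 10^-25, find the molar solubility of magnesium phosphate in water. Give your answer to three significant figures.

Mg3(PO4)2(s) ⇌ 3 Mg^2+ + 2 PO4^3-
Ksp = [Mg^2+]^3[PO4^3-]^2
For each mole of Mg3(PO4)2 that dissolves: [Mg^2+] = 3s, [PO4^3-] = 2s.
Ksp = (3s)^3(2s)^2 = 108s^5
s = (6.22 x 10^-25 / 108)^(1/5) = 5.65 × 10^-6 M

5.65e-6 M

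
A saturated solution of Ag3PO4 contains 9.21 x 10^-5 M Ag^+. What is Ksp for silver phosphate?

Ag3PO4(s) ⇌ 3 Ag^+ + PO4^3-
Stoichiometry gives [PO4^3-] = (1/3)[Ag^+] = 3.070 × 10^-5 M.
Ksp = [Ag^+]^3[PO4^3-]
Ksp = (9.21 × 10^-5)^3 × 3.070 x 10^-5 = 2.40 × 10^-17

Ksp ≈ 2.40 × 10^-17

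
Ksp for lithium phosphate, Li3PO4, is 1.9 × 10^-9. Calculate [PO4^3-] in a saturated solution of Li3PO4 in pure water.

2.9 × 10^-3 M

Li3PO4(s) ⇌ 3 Li^+(aq) + PO4^3-(aq)
Ksp = [Li^+]^3[PO4^3-]
Let s = molar solubility. Then [Li^+] = 3s and [PO4^3-] = s.
So Ksp = (3s)^3 × s = 27s^4
s^4 = 1.9 × 10^-9 / 27, so s = 2.90 × 10^-3 M
[PO4^3-] = s = 2.9 x 10^-3 M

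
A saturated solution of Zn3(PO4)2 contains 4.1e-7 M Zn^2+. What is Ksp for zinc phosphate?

Ksp = 5.1e-33

Zn3(PO4)2(s) <=> 3 Zn^2+(aq) + 2 PO4^3-(aq)
Stoichiometry gives [PO4^3-] = (2/3)[Zn^2+] = 2.73 x 10^-7 M.
Ksp = [Zn^2+]^3[PO4^3-]^2
Ksp = (4.1 x 10^-7)^3 × (2.73 x 10^-7)^2 = 5.1 × 10^-33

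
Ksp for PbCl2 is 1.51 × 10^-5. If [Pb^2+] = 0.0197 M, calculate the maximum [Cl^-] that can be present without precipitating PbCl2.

[Cl^-] ≈ 0.0277 M

PbCl2(s) <=> Pb^2+(aq) + 2 Cl^-(aq)
Ksp = [Pb^2+][Cl^-]^2
Precipitation begins when Q = Ksp. With [Pb^2+] = 0.0197 M:
1.51 × 10^-5 = (0.0197) × [Cl^-]^2
[Cl^-] = (1.51 × 10^-5 / 1.97 × 10^-2)^(1/2) = 2.77 x 10^-2 M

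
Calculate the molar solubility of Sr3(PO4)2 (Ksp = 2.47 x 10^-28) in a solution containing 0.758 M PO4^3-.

2.52 × 10^-10 M

Sr3(PO4)2(s) ⇌ 3 Sr^2+ + 2 PO4^3-
Ksp = [Sr^2+]^3[PO4^3-]^2
Let s = moles of Sr3(PO4)2 that dissolve per litre. [Sr^2+] = 3s, [PO4^3-] = 0.758 + 2s ≈ 0.758 (since the PO4^3- already present dominates).
Ksp ≈ (3s)^3 × (0.758)^2
s = 2.52 × 10^-10 M
Check: 2s = 5.0 × 10^-10 ≪ 0.758, so the approximation is valid.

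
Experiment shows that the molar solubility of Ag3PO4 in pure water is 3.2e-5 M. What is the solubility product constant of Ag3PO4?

Ksp = 2.8 × 10^-17

Ag3PO4(s) <=> 3 Ag^+ + PO4^3-
For each mole of Ag3PO4 that dissolves: [Ag^+] = 3s, [PO4^3-] = s.
Ksp = [Ag^+]^3[PO4^3-]
So Ksp = (3s)^3 × s = 27s^4
Ksp = 27 × (3.2 x 10^-5)^4 = 2.8 x 10^-17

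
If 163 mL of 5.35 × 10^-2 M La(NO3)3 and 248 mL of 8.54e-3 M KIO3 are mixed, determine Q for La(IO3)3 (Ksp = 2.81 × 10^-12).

Q ≈ 2.90e-9

Total volume = 163 + 248 = 411 mL.
[La^3+] = 5.35 × 10^-2 × (163/411) = 2.122 × 10^-2 M
[IO3^-] = 8.54 × 10^-3 × (248/411) = 5.153 × 10^-3 M
La(IO3)3(s) ⇌ La^3+(aq) + 3 IO3^-(aq), so Q = [La^3+][IO3^-]^3
Q = (2.122 × 10^-2)(5.153 × 10^-3)^3 = 2.90 × 10^-9
Q > Ksp, so La(IO3)3 will precipitate.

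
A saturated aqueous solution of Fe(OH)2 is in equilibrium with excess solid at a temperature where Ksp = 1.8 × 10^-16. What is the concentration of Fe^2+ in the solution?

Fe(OH)2(s) ⇌ Fe^2+ + 2 OH^-
Ksp = [Fe^2+][OH^-]^2
With molar solubility s: [Fe^2+] = s, [OH^-] = 2s.
So Ksp = s × (2s)^2 = 4s^3
Solving, s = (1.8 × 10^-16/4)^(1/3) = 3.56 x 10^-6 M
[Fe^2+] = s = 3.6 x 10^-6 M

[Fe^2+] ≈ 3.6 × 10^-6 M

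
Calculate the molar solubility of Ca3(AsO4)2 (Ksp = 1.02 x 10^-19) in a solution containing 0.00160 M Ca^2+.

s = 2.50e-6 M

Ca3(AsO4)2(s) <=> 3 Ca^2+(aq) + 2 AsO4^3-(aq)
Ksp = [Ca^2+]^3[AsO4^3-]^2
Let s be the molar solubility in this solution. [Ca^2+] = 0.00160 + 3s ≈ 0.00160, [AsO4^3-] = 2s (common-ion effect: Ca^2+ is already 0.00160 M).
Ksp ≈ (0.00160)^3 × (2s)^2
s = 2.50 × 10^-6 M
Check: 3s = 7.5 x 10^-6 ≪ 0.00160, so the approximation is valid.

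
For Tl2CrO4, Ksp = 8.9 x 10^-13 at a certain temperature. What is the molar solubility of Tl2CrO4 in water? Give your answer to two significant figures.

s ≈ 6.1e-5 M

Tl2CrO4(s) <=> 2 Tl^+ + CrO4^2-
Ksp = [Tl^+]^2[CrO4^2-]
If s mol/L of Tl2CrO4 dissolves, [Tl^+] = 2s and [CrO4^2-] = s.
Substituting: Ksp = (2s)^2s = 4s^3
s = (8.9 x 10^-13 / 4)^(1/3) = 6.1 × 10^-5 M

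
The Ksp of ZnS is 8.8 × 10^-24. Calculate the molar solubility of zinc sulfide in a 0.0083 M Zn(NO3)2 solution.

s = 1.1 × 10^-21 M

ZnS(s) ⇌ Zn^2+ + S^2-
Ksp = [Zn^2+][S^2-]
Let s be the molar solubility in this solution. [Zn^2+] = 0.0083 + s ≈ 0.0083, [S^2-] = s (Ksp is small, so little additional dissolves).
Ksp ≈ 0.0083 × s
s = 1.1 × 10^-21 M
Check: s = 1.1 x 10^-21 ≪ 0.0083, so the approximation is valid.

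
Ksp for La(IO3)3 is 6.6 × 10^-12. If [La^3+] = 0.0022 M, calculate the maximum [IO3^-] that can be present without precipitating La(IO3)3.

La(IO3)3(s) ⇌ La^3+(aq) + 3 IO3^-(aq)
Ksp = [La^3+][IO3^-]^3
Precipitation begins when Q = Ksp. With [La^3+] = 0.0022 M:
6.6 × 10^-12 = (0.0022) × [IO3^-]^3
[IO3^-] = (6.6 × 10^-12 / 2.2 × 10^-3)^(1/3) = 1.4 × 10^-3 M

[IO3^-] ≈ 1.4 × 10^-3 M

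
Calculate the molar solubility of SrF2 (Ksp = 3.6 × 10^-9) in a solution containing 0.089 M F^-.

SrF2(s) ⇌ Sr^2+(aq) + 2 F^-(aq)
Ksp = [Sr^2+][F^-]^2
Let s be the molar solubility in this solution. [Sr^2+] = s, [F^-] = 0.089 + 2s ≈ 0.089 (common-ion effect: F^- is already 0.089 M).
Ksp ≈ s × (0.089)^2
s = 4.5 × 10^-7 M
Check: 2s = 9.1 x 10^-7 ≪ 0.089, so the approximation is valid.

s ≈ 4.5 × 10^-7 M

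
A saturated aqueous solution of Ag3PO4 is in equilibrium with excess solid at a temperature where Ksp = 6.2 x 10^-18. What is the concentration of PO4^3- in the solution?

[PO4^3-] ≈ 2.2e-5 M

Ag3PO4(s) ⇌ 3 Ag^+ + PO4^3-
Ksp = [Ag^+]^3[PO4^3-]
For each mole of Ag3PO4 that dissolves: [Ag^+] = 3s, [PO4^3-] = s.
So Ksp = (3s)^3 × s = 27s^4
s = (6.2 x 10^-18 / 27)^(1/4) = 2.19 × 10^-5 M
[PO4^3-] = s = 2.2 x 10^-5 M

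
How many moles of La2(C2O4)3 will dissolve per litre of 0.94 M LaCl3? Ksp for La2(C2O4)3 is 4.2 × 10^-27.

s ≈ 5.6 × 10^-10 M

La2(C2O4)3(s) ⇌ 2 La^3+ + 3 C2O4^2-
Ksp = [La^3+]^2[C2O4^2-]^3
Let s be the molar solubility in this solution. [La^3+] = 0.94 + 2s ≈ 0.94, [C2O4^2-] = 3s (common-ion effect: La^3+ is already 0.94 M).
Ksp ≈ (0.94)^2 × (3s)^3
s = 5.6 × 10^-10 M
Check: 2s = 1.1 × 10^-9 ≪ 0.94, so the approximation is valid.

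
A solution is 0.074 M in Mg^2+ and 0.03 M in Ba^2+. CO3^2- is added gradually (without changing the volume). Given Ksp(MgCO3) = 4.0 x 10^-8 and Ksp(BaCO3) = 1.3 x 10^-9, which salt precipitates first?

Each salt begins to precipitate when Q = Ksp, i.e. when [CO3^2-] reaches its threshold.
For MgCO3: 4.0 x 10^-8 = 0.074 × [CO3^2-]  ⇒  [CO3^2-] = 5.4 × 10^-7 M.
For BaCO3: 1.3 x 10^-9 = 0.03 × [CO3^2-]  ⇒  [CO3^2-] = 4.3 x 10^-8 M.
The salt with the lower threshold [CO3^2-] precipitates first: BaCO3.

BaCO3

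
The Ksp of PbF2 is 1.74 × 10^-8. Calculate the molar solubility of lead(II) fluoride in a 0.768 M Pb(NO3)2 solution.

7.53e-5 M

PbF2(s) ⇌ Pb^2+ + 2 F^-
Ksp = [Pb^2+][F^-]^2
Let s be the molar solubility in this solution. [Pb^2+] = 0.768 + s ≈ 0.768, [F^-] = 2s (since Pb^2+ from Pb(NO3)2 dominates).
Ksp ≈ 0.768 × (2s)^2
s = 7.53 × 10^-5 M
Check: s = 7.5 × 10^-5 ≪ 0.768, so the approximation is valid.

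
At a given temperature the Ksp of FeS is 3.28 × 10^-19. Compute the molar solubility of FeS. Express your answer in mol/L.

s ≈ 5.73 x 10^-10 M

FeS(s) ⇌ Fe^2+(aq) + S^2-(aq)
Ksp = [Fe^2+][S^2-]
With molar solubility s: [Fe^2+] = s, [S^2-] = s.
Ksp = s × s = s^2
s = (3.28 × 10^-19)^(1/2) = 5.73 × 10^-10 M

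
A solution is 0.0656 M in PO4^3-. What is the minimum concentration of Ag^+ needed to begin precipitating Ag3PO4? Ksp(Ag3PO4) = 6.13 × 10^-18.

4.54 × 10^-6 M

Ag3PO4(s) ⇌ 3 Ag^+ + PO4^3-
Ksp = [Ag^+]^3[PO4^3-]
Precipitation begins when Q = Ksp. With [PO4^3-] = 0.0656 M:
6.13 × 10^-18 = (0.0656) × [Ag^+]^3
[Ag^+] = (6.13 × 10^-18 / 6.56 × 10^-2)^(1/3) = 4.54 × 10^-6 M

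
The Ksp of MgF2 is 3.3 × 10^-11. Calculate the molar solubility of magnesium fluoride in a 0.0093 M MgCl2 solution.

s = 3.0e-5 M

MgF2(s) ⇌ Mg^2+ + 2 F^-
Ksp = [Mg^2+][F^-]^2
If s mol/L dissolves here, [Mg^2+] = 0.0093 + s ≈ 0.0093, [F^-] = 2s (Ksp is small, so little additional dissolves).
Ksp ≈ 0.0093 × (2s)^2
s = 3.0 x 10^-5 M
Check: s = 3.0 × 10^-5 ≪ 0.0093, so the approximation is valid.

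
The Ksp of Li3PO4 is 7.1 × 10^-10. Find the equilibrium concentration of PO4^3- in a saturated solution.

Li3PO4(s) ⇌ 3 Li^+ + PO4^3-
Ksp = [Li^+]^3[PO4^3-]
With molar solubility s: [Li^+] = 3s, [PO4^3-] = s.
Ksp = (3s)^3s = 27s^4
s = (7.1 × 10^-10 / 27)^(1/4) = 2.26 × 10^-3 M
[PO4^3-] = s = 2.3 × 10^-3 M

[PO4^3-] = 2.3 x 10^-3 M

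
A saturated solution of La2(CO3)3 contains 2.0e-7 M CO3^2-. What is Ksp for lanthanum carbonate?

La2(CO3)3(s) ⇌ 2 La^3+ + 3 CO3^2-
Stoichiometry gives [La^3+] = (2/3)[CO3^2-] = 1.33 × 10^-7 M.
Ksp = [La^3+]^2[CO3^2-]^3
Ksp = (1.33 × 10^-7)^2 × (2.0 × 10^-7)^3 = 1.4 × 10^-34

1.4 × 10^-34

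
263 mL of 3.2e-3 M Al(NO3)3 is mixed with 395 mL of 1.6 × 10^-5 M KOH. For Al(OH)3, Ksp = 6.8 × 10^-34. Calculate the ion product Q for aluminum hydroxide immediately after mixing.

Total volume = 263 + 395 = 658 mL.
[Al^3+] = 3.2 × 10^-3 × (263/658) = 1.28 x 10^-3 M
[OH^-] = 1.6 × 10^-5 × (395/658) = 9.60 × 10^-6 M
Al(OH)3(s) ⇌ Al^3+ + 3 OH^-, so Q = [Al^3+][OH^-]^3
Q = (1.28 x 10^-3)(9.60 x 10^-6)^3 = 1.1 × 10^-18
Q > Ksp, so Al(OH)3 will precipitate.

Q = 1.1 × 10^-18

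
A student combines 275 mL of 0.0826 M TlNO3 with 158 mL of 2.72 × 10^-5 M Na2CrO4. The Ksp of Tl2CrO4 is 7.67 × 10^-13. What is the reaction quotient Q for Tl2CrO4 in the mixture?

Total volume = 275 + 158 = 433 mL.
[Tl^+] = 8.26 × 10^-2 × (275/433) = 5.246 × 10^-2 M
[CrO4^2-] = 2.72 x 10^-5 × (158/433) = 9.925 x 10^-6 M
Tl2CrO4(s) ⇌ 2 Tl^+ + CrO4^2-, so Q = [Tl^+]^2[CrO4^2-]
Q = (5.246 × 10^-2)^2(9.925 x 10^-6) = 2.73 x 10^-8
Q > Ksp, so Tl2CrO4 will precipitate.

Q = 2.73e-8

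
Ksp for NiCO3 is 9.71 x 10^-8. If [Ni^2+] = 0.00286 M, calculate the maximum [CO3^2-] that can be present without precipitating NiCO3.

3.40 × 10^-5 M

NiCO3(s) ⇌ Ni^2+(aq) + CO3^2-(aq)
Ksp = [Ni^2+][CO3^2-]
Precipitation begins when Q = Ksp. With [Ni^2+] = 0.00286 M:
9.71 x 10^-8 = (0.00286) × [CO3^2-]
[CO3^2-] = (9.71 x 10^-8 / 2.86 × 10^-3) = 3.40 × 10^-5 M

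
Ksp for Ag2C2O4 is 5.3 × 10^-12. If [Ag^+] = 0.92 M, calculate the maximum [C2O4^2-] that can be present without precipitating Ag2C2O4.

Ag2C2O4(s) ⇌ 2 Ag^+(aq) + C2O4^2-(aq)
Ksp = [Ag^+]^2[C2O4^2-]
Precipitation begins when Q = Ksp. With [Ag^+] = 0.92 M:
5.3 × 10^-12 = (0.92)^2 × [C2O4^2-]
[C2O4^2-] = (5.3 × 10^-12 / 8.46 × 10^-1) = 6.3 x 10^-12 M

[C2O4^2-] ≈ 6.3 x 10^-12 M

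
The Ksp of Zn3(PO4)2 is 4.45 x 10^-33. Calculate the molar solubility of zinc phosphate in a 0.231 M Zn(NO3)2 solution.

Zn3(PO4)2(s) <=> 3 Zn^2+ + 2 PO4^3-
Ksp = [Zn^2+]^3[PO4^3-]^2
Let s = moles of Zn3(PO4)2 that dissolve per litre. [Zn^2+] = 0.231 + 3s ≈ 0.231, [PO4^3-] = 2s (since Zn^2+ from Zn(NO3)2 dominates).
Ksp ≈ (0.231)^3 × (2s)^2
s = 3.00 x 10^-16 M
Check: 3s = 9.0 x 10^-16 ≪ 0.231, so the approximation is valid.

s ≈ 3.00 x 10^-16 M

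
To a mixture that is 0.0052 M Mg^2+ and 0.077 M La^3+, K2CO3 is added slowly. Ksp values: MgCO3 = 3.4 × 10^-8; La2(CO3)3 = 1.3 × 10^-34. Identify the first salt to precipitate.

Precipitation of each salt starts when its ion product equals its Ksp.
For MgCO3: 3.4 × 10^-8 = 0.0052 × [CO3^2-]  ⇒  [CO3^2-] = 6.5 x 10^-6 M.
For La2(CO3)3: 1.3 × 10^-34 = (0.077)^2 × [CO3^2-]^3  ⇒  [CO3^2-] = 2.8 × 10^-11 M.
The salt with the lower threshold [CO3^2-] precipitates first: La2(CO3)3.

La2(CO3)3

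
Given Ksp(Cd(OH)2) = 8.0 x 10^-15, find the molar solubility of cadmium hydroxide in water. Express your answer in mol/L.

Cd(OH)2(s) <=> Cd^2+ + 2 OH^-
Ksp = [Cd^2+][OH^-]^2
Let s = molar solubility. Then [Cd^2+] = s and [OH^-] = 2s.
Ksp = s(2s)^2 = 4s^3
Solving, s = (8.0 x 10^-15/4)^(1/3) = 1.3 × 10^-5 M

s ≈ 1.3 x 10^-5 M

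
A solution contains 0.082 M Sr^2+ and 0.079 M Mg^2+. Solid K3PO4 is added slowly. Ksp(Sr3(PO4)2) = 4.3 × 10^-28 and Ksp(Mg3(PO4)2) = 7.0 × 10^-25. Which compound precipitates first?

Sr3(PO4)2

Each salt begins to precipitate when Q = Ksp, i.e. when [PO4^3-] reaches its threshold.
For Sr3(PO4)2: 4.3 × 10^-28 = (0.082)^3 × [PO4^3-]^2  ⇒  [PO4^3-] = 8.8 x 10^-13 M.
For Mg3(PO4)2: 7.0 × 10^-25 = (0.079)^3 × [PO4^3-]^2  ⇒  [PO4^3-] = 3.8 × 10^-11 M.
The salt with the lower threshold [PO4^3-] precipitates first: Sr3(PO4)2.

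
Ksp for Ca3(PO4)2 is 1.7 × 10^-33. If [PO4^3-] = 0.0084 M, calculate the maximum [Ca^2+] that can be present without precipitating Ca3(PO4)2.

Ca3(PO4)2(s) ⇌ 3 Ca^2+(aq) + 2 PO4^3-(aq)
Ksp = [Ca^2+]^3[PO4^3-]^2
Precipitation begins when Q = Ksp. With [PO4^3-] = 0.0084 M:
1.7 × 10^-33 = (0.0084)^2 × [Ca^2+]^3
[Ca^2+] = (1.7 × 10^-33 / 7.06 x 10^-5)^(1/3) = 2.9 × 10^-10 M

2.9 × 10^-10 M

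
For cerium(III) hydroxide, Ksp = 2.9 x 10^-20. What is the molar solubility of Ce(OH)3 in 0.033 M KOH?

Ce(OH)3(s) <=> Ce^3+ + 3 OH^-
Ksp = [Ce^3+][OH^-]^3
If s mol/L dissolves here, [Ce^3+] = s, [OH^-] = 0.033 + 3s ≈ 0.033 (Ksp is small, so little additional dissolves).
Ksp ≈ s × (0.033)^3
s = 8.1 × 10^-16 M
Check: 3s = 2.4 × 10^-15 ≪ 0.033, so the approximation is valid.

8.1e-16 M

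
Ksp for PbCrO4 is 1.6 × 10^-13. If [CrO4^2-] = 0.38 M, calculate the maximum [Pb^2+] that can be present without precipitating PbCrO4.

[Pb^2+] = 4.2 × 10^-13 M

PbCrO4(s) ⇌ Pb^2+ + CrO4^2-
Ksp = [Pb^2+][CrO4^2-]
Precipitation begins when Q = Ksp. With [CrO4^2-] = 0.38 M:
1.6 × 10^-13 = (0.38) × [Pb^2+]
[Pb^2+] = (1.6 × 10^-13 / 3.8 × 10^-1) = 4.2 × 10^-13 M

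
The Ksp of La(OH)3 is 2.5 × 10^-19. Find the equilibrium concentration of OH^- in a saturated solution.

2.9e-5 M

La(OH)3(s) ⇌ La^3+(aq) + 3 OH^-(aq)
Ksp = [La^3+][OH^-]^3
For each mole of La(OH)3 that dissolves: [La^3+] = s, [OH^-] = 3s.
So Ksp = s × (3s)^3 = 27s^4
s^4 = 2.5 × 10^-19 / 27, so s = 9.81 x 10^-6 M
[OH^-] = 3s = 2.9 x 10^-5 M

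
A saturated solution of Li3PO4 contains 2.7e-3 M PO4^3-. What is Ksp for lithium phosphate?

1.4 × 10^-9

Li3PO4(s) ⇌ 3 Li^+(aq) + PO4^3-(aq)
Stoichiometry gives [Li^+] = (3/1)[PO4^3-] = 8.10 × 10^-3 M.
Ksp = [Li^+]^3[PO4^3-]
Ksp = (8.10 x 10^-3)^3 × 2.7 × 10^-3 = 1.4 x 10^-9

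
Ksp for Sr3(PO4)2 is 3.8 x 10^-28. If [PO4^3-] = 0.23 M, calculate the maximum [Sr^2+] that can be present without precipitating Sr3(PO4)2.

Sr3(PO4)2(s) ⇌ 3 Sr^2+(aq) + 2 PO4^3-(aq)
Ksp = [Sr^2+]^3[PO4^3-]^2
Precipitation begins when Q = Ksp. With [PO4^3-] = 0.23 M:
3.8 x 10^-28 = (0.23)^2 × [Sr^2+]^3
[Sr^2+] = (3.8 x 10^-28 / 5.29 x 10^-2)^(1/3) = 1.9 x 10^-9 M

1.9 × 10^-9 M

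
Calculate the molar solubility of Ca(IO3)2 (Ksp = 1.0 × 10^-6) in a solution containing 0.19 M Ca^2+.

Ca(IO3)2(s) ⇌ Ca^2+(aq) + 2 IO3^-(aq)
Ksp = [Ca^2+][IO3^-]^2
Let s be the molar solubility in this solution. [Ca^2+] = 0.19 + s ≈ 0.19, [IO3^-] = 2s (Ksp is small, so little additional dissolves).
Ksp ≈ 0.19 × (2s)^2
s = 1.1 × 10^-3 M
Check: s = 1.1 × 10^-3 ≪ 0.19, so the approximation is valid.

1.1e-3 M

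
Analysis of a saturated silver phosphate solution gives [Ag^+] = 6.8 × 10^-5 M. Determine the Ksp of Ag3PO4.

7.1 x 10^-18

Ag3PO4(s) ⇌ 3 Ag^+(aq) + PO4^3-(aq)
Stoichiometry gives [PO4^3-] = (1/3)[Ag^+] = 2.27 × 10^-5 M.
Ksp = [Ag^+]^3[PO4^3-]
Ksp = (6.8 x 10^-5)^3 × 2.27 x 10^-5 = 7.1 × 10^-18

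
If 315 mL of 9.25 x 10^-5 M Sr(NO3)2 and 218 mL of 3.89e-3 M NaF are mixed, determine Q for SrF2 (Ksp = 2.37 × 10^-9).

1.38 × 10^-10

Total volume = 315 + 218 = 533 mL.
[Sr^2+] = 9.25 x 10^-5 × (315/533) = 5.467 x 10^-5 M
[F^-] = 3.89 x 10^-3 × (218/533) = 1.591 × 10^-3 M
SrF2(s) ⇌ Sr^2+ + 2 F^-, so Q = [Sr^2+][F^-]^2
Q = (5.467 x 10^-5)(1.591 × 10^-3)^2 = 1.38 x 10^-10
Q < Ksp, so no precipitate of SrF2 forms.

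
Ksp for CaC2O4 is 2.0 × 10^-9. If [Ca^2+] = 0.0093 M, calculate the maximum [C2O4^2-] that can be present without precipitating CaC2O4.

CaC2O4(s) <=> Ca^2+(aq) + C2O4^2-(aq)
Ksp = [Ca^2+][C2O4^2-]
Precipitation begins when Q = Ksp. With [Ca^2+] = 0.0093 M:
2.0 × 10^-9 = (0.0093) × [C2O4^2-]
[C2O4^2-] = (2.0 × 10^-9 / 9.3 x 10^-3) = 2.2 x 10^-7 M

2.2 × 10^-7 M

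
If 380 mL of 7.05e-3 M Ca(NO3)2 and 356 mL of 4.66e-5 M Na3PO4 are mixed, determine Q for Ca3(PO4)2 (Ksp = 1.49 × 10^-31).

2.45e-17

Total volume = 380 + 356 = 736 mL.
[Ca^2+] = 7.05 x 10^-3 × (380/736) = 3.640 × 10^-3 M
[PO4^3-] = 4.66 x 10^-5 × (356/736) = 2.254 x 10^-5 M
Ca3(PO4)2(s) <=> 3 Ca^2+ + 2 PO4^3-, so Q = [Ca^2+]^3[PO4^3-]^2
Q = (3.640 × 10^-3)^3(2.254 x 10^-5)^2 = 2.45 × 10^-17
Q > Ksp, so Ca3(PO4)2 will precipitate.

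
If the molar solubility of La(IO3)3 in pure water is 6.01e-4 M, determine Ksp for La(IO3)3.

Ksp = 3.52 × 10^-12

La(IO3)3(s) ⇌ La^3+(aq) + 3 IO3^-(aq)
With molar solubility s: [La^3+] = s, [IO3^-] = 3s.
Ksp = [La^3+][IO3^-]^3
Substituting: Ksp = s(3s)^3 = 27s^4
Ksp = 27 × (6.01 × 10^-4)^4 = 3.52 x 10^-12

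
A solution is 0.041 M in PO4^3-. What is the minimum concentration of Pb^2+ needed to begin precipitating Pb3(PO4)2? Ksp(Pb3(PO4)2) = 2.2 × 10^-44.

2.4e-14 M

Pb3(PO4)2(s) <=> 3 Pb^2+ + 2 PO4^3-
Ksp = [Pb^2+]^3[PO4^3-]^2
Precipitation begins when Q = Ksp. With [PO4^3-] = 0.041 M:
2.2 × 10^-44 = (0.041)^2 × [Pb^2+]^3
[Pb^2+] = (2.2 × 10^-44 / 1.68 × 10^-3)^(1/3) = 2.4 x 10^-14 M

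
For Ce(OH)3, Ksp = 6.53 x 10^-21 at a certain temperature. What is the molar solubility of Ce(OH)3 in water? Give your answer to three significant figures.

Ce(OH)3(s) ⇌ Ce^3+ + 3 OH^-
Ksp = [Ce^3+][OH^-]^3
For each mole of Ce(OH)3 that dissolves: [Ce^3+] = s, [OH^-] = 3s.
Substituting: Ksp = s(3s)^3 = 27s^4
s^4 = 6.53 x 10^-21 / 27, so s = 3.94 × 10^-6 M

3.94e-6 M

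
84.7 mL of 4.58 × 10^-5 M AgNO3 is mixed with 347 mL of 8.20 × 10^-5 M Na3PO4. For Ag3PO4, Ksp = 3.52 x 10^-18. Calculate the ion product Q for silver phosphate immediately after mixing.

Total volume = 84.7 + 347 = 431.7 mL.
[Ag^+] = 4.58 × 10^-5 × (84.7/431.7) = 8.986 × 10^-6 M
[PO4^3-] = 8.20 × 10^-5 × (347/431.7) = 6.591 × 10^-5 M
Ag3PO4(s) <=> 3 Ag^+(aq) + PO4^3-(aq), so Q = [Ag^+]^3[PO4^3-]
Q = (8.986 x 10^-6)^3(6.591 × 10^-5) = 4.78 x 10^-20
Q < Ksp, so no precipitate of Ag3PO4 forms.

4.78e-20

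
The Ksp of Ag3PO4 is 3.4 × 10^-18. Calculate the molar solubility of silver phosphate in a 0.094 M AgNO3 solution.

s = 4.1 × 10^-15 M

Ag3PO4(s) ⇌ 3 Ag^+ + PO4^3-
Ksp = [Ag^+]^3[PO4^3-]
If s mol/L dissolves here, [Ag^+] = 0.094 + 3s ≈ 0.094, [PO4^3-] = s (Ksp is small, so little additional dissolves).
Ksp ≈ (0.094)^3 × s
s = 4.1 × 10^-15 M
Check: 3s = 1.2 × 10^-14 ≪ 0.094, so the approximation is valid.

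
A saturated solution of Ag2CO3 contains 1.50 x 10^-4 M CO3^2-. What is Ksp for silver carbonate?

Ag2CO3(s) ⇌ 2 Ag^+(aq) + CO3^2-(aq)
Stoichiometry gives [Ag^+] = (2/1)[CO3^2-] = 3.000 × 10^-4 M.
Ksp = [Ag^+]^2[CO3^2-]
Ksp = (3.000 × 10^-4)^2 × 1.50 x 10^-4 = 1.35 x 10^-11

Ksp = 1.35 x 10^-11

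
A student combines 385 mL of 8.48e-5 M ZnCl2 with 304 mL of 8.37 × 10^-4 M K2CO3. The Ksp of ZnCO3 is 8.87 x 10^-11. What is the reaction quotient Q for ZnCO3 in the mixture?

Q = 1.75 × 10^-8

Total volume = 385 + 304 = 689 mL.
[Zn^2+] = 8.48 × 10^-5 × (385/689) = 4.738 × 10^-5 M
[CO3^2-] = 8.37 × 10^-4 × (304/689) = 3.693 × 10^-4 M
ZnCO3(s) ⇌ Zn^2+ + CO3^2-, so Q = [Zn^2+][CO3^2-]
Q = (4.738 × 10^-5)(3.693 × 10^-4) = 1.75 × 10^-8
Q > Ksp, so ZnCO3 will precipitate.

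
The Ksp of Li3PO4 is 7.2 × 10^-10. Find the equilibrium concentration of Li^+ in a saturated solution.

Li3PO4(s) ⇌ 3 Li^+ + PO4^3-
Ksp = [Li^+]^3[PO4^3-]
Let s = molar solubility. Then [Li^+] = 3s and [PO4^3-] = s.
Substituting: Ksp = (3s)^3s = 27s^4
s = (7.2 × 10^-10 / 27)^(1/4) = 2.27 x 10^-3 M
[Li^+] = 3s = 6.8 x 10^-3 M

6.8e-3 M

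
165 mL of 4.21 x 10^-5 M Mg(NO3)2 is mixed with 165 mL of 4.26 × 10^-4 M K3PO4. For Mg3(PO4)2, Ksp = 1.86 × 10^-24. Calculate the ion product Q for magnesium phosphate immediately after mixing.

Total volume = 165 + 165 = 330 mL.
[Mg^2+] = 4.21 × 10^-5 × (165/330) = 2.105 × 10^-5 M
[PO4^3-] = 4.26 × 10^-4 × (165/330) = 2.130 × 10^-4 M
Mg3(PO4)2(s) ⇌ 3 Mg^2+(aq) + 2 PO4^3-(aq), so Q = [Mg^2+]^3[PO4^3-]^2
Q = (2.105 x 10^-5)^3(2.130 x 10^-4)^2 = 4.23 × 10^-22
Q > Ksp, so Mg3(PO4)2 will precipitate.

Q ≈ 4.23 x 10^-22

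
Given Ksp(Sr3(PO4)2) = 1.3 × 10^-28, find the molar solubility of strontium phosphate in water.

1.0 × 10^-6 M

Sr3(PO4)2(s) <=> 3 Sr^2+(aq) + 2 PO4^3-(aq)
Ksp = [Sr^2+]^3[PO4^3-]^2
For each mole of Sr3(PO4)2 that dissolves: [Sr^2+] = 3s, [PO4^3-] = 2s.
Substituting: Ksp = (3s)^3(2s)^2 = 108s^5
s^5 = 1.3 × 10^-28 / 108, so s = 1.0 x 10^-6 M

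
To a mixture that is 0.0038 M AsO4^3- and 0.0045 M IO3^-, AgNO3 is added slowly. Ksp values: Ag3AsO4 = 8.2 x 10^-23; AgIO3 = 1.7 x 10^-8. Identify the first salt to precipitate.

Ag3AsO4

Precipitation of each salt starts when its ion product equals its Ksp.
For Ag3AsO4: 8.2 x 10^-23 = 0.0038 × [Ag^+]^3  ⇒  [Ag^+] = 2.8 x 10^-7 M.
For AgIO3: 1.7 x 10^-8 = 0.0045 × [Ag^+]  ⇒  [Ag^+] = 3.8 × 10^-6 M.
The salt with the lower threshold [Ag^+] precipitates first: Ag3AsO4.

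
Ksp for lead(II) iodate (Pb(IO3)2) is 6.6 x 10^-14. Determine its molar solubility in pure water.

Pb(IO3)2(s) ⇌ Pb^2+ + 2 IO3^-
Ksp = [Pb^2+][IO3^-]^2
If s mol/L of Pb(IO3)2 dissolves, [Pb^2+] = s and [IO3^-] = 2s.
Ksp = s(2s)^2 = 4s^3
s^3 = 6.6 x 10^-14 / 4, so s = 2.5 x 10^-5 M

s = 2.5 × 10^-5 M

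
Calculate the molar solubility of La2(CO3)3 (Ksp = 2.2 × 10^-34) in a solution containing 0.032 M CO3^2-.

s ≈ 1.3 × 10^-15 M

La2(CO3)3(s) ⇌ 2 La^3+ + 3 CO3^2-
Ksp = [La^3+]^2[CO3^2-]^3
Let s = moles of La2(CO3)3 that dissolve per litre. [La^3+] = 2s, [CO3^2-] = 0.032 + 3s ≈ 0.032 (Ksp is small, so little additional dissolves).
Ksp ≈ (2s)^2 × (0.032)^3
s = 1.3 x 10^-15 M
Check: 3s = 3.9 × 10^-15 ≪ 0.032, so the approximation is valid.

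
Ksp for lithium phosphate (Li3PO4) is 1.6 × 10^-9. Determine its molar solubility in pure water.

Li3PO4(s) ⇌ 3 Li^+ + PO4^3-
Ksp = [Li^+]^3[PO4^3-]
Let s = molar solubility. Then [Li^+] = 3s and [PO4^3-] = s.
Substituting: Ksp = (3s)^3s = 27s^4
s = (1.6 × 10^-9 / 27)^(1/4) = 2.8 × 10^-3 M

s = 2.8e-3 M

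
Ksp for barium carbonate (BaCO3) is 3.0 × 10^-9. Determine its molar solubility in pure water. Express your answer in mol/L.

BaCO3(s) ⇌ Ba^2+(aq) + CO3^2-(aq)
Ksp = [Ba^2+][CO3^2-]
For each mole of BaCO3 that dissolves: [Ba^2+] = s, [CO3^2-] = s.
Ksp = (s)(s) = s^2
s = (3.0 × 10^-9)^(1/2) = 5.5 × 10^-5 M

s = 5.5 × 10^-5 M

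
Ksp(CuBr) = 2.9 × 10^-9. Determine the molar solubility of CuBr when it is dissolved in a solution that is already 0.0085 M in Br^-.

s ≈ 3.4e-7 M

CuBr(s) ⇌ Cu^+(aq) + Br^-(aq)
Ksp = [Cu^+][Br^-]
If s mol/L dissolves here, [Cu^+] = s, [Br^-] = 0.0085 + s ≈ 0.0085 (Ksp is small, so little additional dissolves).
Ksp ≈ s × 0.0085
s = 3.4 × 10^-7 M
Check: s = 3.4 × 10^-7 ≪ 0.0085, so the approximation is valid.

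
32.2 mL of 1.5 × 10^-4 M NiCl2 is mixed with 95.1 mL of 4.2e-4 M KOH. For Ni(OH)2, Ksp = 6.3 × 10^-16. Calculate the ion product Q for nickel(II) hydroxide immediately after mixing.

Total volume = 32.2 + 95.1 = 127.3 mL.
[Ni^2+] = 1.5 x 10^-4 × (32.2/127.3) = 3.79 x 10^-5 M
[OH^-] = 4.2 × 10^-4 × (95.1/127.3) = 3.14 x 10^-4 M
Ni(OH)2(s) <=> Ni^2+(aq) + 2 OH^-(aq), so Q = [Ni^2+][OH^-]^2
Q = (3.79 × 10^-5)(3.14 × 10^-4)^2 = 3.7 × 10^-12
Q > Ksp, so Ni(OH)2 will precipitate.

3.7 × 10^-12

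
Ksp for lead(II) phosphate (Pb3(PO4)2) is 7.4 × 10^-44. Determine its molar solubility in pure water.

Pb3(PO4)2(s) ⇌ 3 Pb^2+ + 2 PO4^3-
Ksp = [Pb^2+]^3[PO4^3-]^2
For each mole of Pb3(PO4)2 that dissolves: [Pb^2+] = 3s, [PO4^3-] = 2s.
Ksp = (3s)^3(2s)^2 = 108s^5
Solving, s = (7.4 × 10^-44/108)^(1/5) = 9.3 × 10^-10 M

9.3 × 10^-10 M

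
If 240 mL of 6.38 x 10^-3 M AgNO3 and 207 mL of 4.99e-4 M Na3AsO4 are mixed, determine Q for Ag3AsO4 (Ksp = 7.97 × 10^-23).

Q = 9.29 × 10^-12

Total volume = 240 + 207 = 447 mL.
[Ag^+] = 6.38 × 10^-3 × (240/447) = 3.426 × 10^-3 M
[AsO4^3-] = 4.99 x 10^-4 × (207/447) = 2.311 × 10^-4 M
Ag3AsO4(s) <=> 3 Ag^+(aq) + AsO4^3-(aq), so Q = [Ag^+]^3[AsO4^3-]
Q = (3.426 × 10^-3)^3(2.311 × 10^-4) = 9.29 × 10^-12
Q > Ksp, so Ag3AsO4 will precipitate.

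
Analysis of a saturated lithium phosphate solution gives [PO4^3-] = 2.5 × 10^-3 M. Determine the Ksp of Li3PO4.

Li3PO4(s) ⇌ 3 Li^+ + PO4^3-
Stoichiometry gives [Li^+] = (3/1)[PO4^3-] = 7.50 x 10^-3 M.
Ksp = [Li^+]^3[PO4^3-]
Ksp = (7.50 × 10^-3)^3 × 2.5 × 10^-3 = 1.1 × 10^-9

Ksp = 1.1 × 10^-9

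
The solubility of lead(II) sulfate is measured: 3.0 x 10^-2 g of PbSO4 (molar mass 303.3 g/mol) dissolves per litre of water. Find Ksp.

9.8 × 10^-9

Molar solubility s = (3.0 × 10^-2 g/L) / (303.3 g/mol) = 9.89 × 10^-5 M.
PbSO4(s) ⇌ Pb^2+ + SO4^2-
For each mole of PbSO4 that dissolves: [Pb^2+] = s, [SO4^2-] = s.
Ksp = [Pb^2+][SO4^2-]
Ksp = s^2
With s = 9.89 × 10^-5: Ksp = 9.8 × 10^-9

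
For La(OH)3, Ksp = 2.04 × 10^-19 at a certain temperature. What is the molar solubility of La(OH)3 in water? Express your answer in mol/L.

La(OH)3(s) <=> La^3+(aq) + 3 OH^-(aq)
Ksp = [La^3+][OH^-]^3
With molar solubility s: [La^3+] = s, [OH^-] = 3s.
Ksp = s(3s)^3 = 27s^4
Solving, s = (2.04 × 10^-19/27)^(1/4) = 9.32 x 10^-6 M

s ≈ 9.32e-6 M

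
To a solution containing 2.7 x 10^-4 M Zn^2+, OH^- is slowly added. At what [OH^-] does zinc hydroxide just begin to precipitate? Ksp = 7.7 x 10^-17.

Zn(OH)2(s) ⇌ Zn^2+ + 2 OH^-
Ksp = [Zn^2+][OH^-]^2
Precipitation begins when Q = Ksp. With [Zn^2+] = 2.7 x 10^-4 M:
7.7 x 10^-17 = (2.7 x 10^-4) × [OH^-]^2
[OH^-] = (7.7 x 10^-17 / 2.7 x 10^-4)^(1/2) = 5.3 × 10^-7 M

5.3 x 10^-7 M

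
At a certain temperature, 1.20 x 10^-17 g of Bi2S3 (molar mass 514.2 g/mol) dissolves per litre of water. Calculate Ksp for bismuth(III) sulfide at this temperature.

7.48e-97

Molar solubility s = (1.20 x 10^-17 g/L) / (514.2 g/mol) = 2.334 x 10^-20 M.
Bi2S3(s) ⇌ 2 Bi^3+ + 3 S^2-
Let s = molar solubility. Then [Bi^3+] = 2s and [S^2-] = 3s.
Ksp = [Bi^3+]^2[S^2-]^3
So Ksp = (2s)^2 × (3s)^3 = 108s^5
With s = 2.334 x 10^-20: Ksp = 7.48 × 10^-97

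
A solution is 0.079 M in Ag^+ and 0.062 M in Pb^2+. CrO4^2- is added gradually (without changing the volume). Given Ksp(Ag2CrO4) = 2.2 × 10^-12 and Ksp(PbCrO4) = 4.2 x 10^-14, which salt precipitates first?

PbCrO4

Each salt begins to precipitate when Q = Ksp, i.e. when [CrO4^2-] reaches its threshold.
For Ag2CrO4: 2.2 × 10^-12 = (0.079)^2 × [CrO4^2-]  ⇒  [CrO4^2-] = 3.5 x 10^-10 M.
For PbCrO4: 4.2 x 10^-14 = 0.062 × [CrO4^2-]  ⇒  [CrO4^2-] = 6.8 × 10^-13 M.
The salt with the lower threshold [CrO4^2-] precipitates first: PbCrO4.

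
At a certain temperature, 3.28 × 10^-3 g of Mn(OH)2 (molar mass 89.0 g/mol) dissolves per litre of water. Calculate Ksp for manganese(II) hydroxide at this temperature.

2.00e-13

Molar solubility s = (3.28 x 10^-3 g/L) / (89.0 g/mol) = 3.685 × 10^-5 M.
Mn(OH)2(s) <=> Mn^2+ + 2 OH^-
If s mol/L of Mn(OH)2 dissolves, [Mn^2+] = s and [OH^-] = 2s.
Ksp = [Mn^2+][OH^-]^2
Ksp = s(2s)^2 = 4s^3
Ksp = 4 × (3.685 x 10^-5)^3 = 2.00 × 10^-13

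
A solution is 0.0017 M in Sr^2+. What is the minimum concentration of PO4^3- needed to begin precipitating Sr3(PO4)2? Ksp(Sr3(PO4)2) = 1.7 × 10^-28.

Sr3(PO4)2(s) ⇌ 3 Sr^2+ + 2 PO4^3-
Ksp = [Sr^2+]^3[PO4^3-]^2
Precipitation begins when Q = Ksp. With [Sr^2+] = 0.0017 M:
1.7 × 10^-28 = (0.0017)^3 × [PO4^3-]^2
[PO4^3-] = (1.7 × 10^-28 / 4.91 × 10^-9)^(1/2) = 1.9 × 10^-10 M

[PO4^3-] = 1.9 × 10^-10 M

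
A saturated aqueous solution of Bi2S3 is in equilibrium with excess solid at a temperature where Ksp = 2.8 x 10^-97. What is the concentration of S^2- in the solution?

5.8 x 10^-20 M

Bi2S3(s) ⇌ 2 Bi^3+ + 3 S^2-
Ksp = [Bi^3+]^2[S^2-]^3
With molar solubility s: [Bi^3+] = 2s, [S^2-] = 3s.
Substituting: Ksp = (2s)^2(3s)^3 = 108s^5
Solving, s = (2.8 x 10^-97/108)^(1/5) = 1.92 × 10^-20 M
[S^2-] = 3s = 5.8 × 10^-20 M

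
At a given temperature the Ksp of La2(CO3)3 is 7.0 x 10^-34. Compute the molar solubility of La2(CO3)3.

9.2e-8 M

La2(CO3)3(s) <=> 2 La^3+ + 3 CO3^2-
Ksp = [La^3+]^2[CO3^2-]^3
Let s = molar solubility. Then [La^3+] = 2s and [CO3^2-] = 3s.
Ksp = (2s)^2(3s)^3 = 108s^5
Solving, s = (7.0 x 10^-34/108)^(1/5) = 9.2 × 10^-8 M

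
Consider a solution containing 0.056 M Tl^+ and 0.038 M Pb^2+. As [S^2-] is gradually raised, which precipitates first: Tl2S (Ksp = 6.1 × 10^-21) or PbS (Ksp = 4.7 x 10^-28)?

PbS

Precipitation of each salt starts when its ion product equals its Ksp.
For Tl2S: 6.1 × 10^-21 = (0.056)^2 × [S^2-]  ⇒  [S^2-] = 1.9 x 10^-18 M.
For PbS: 4.7 x 10^-28 = 0.038 × [S^2-]  ⇒  [S^2-] = 1.2 × 10^-26 M.
The salt with the lower threshold [S^2-] precipitates first: PbS.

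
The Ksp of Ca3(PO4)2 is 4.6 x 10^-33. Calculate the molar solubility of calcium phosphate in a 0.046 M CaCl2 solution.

s ≈ 3.4e-15 M

Ca3(PO4)2(s) ⇌ 3 Ca^2+ + 2 PO4^3-
Ksp = [Ca^2+]^3[PO4^3-]^2
Let s = moles of Ca3(PO4)2 that dissolve per litre. [Ca^2+] = 0.046 + 3s ≈ 0.046, [PO4^3-] = 2s (Ksp is small, so little additional dissolves).
Ksp ≈ (0.046)^3 × (2s)^2
s = 3.4 × 10^-15 M
Check: 3s = 1.0 × 10^-14 ≪ 0.046, so the approximation is valid.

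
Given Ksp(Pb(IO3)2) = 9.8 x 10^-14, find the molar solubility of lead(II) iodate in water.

2.9e-5 M

Pb(IO3)2(s) ⇌ Pb^2+(aq) + 2 IO3^-(aq)
Ksp = [Pb^2+][IO3^-]^2
With molar solubility s: [Pb^2+] = s, [IO3^-] = 2s.
Ksp = s(2s)^2 = 4s^3
s^3 = 9.8 x 10^-14 / 4, so s = 2.9 x 10^-5 M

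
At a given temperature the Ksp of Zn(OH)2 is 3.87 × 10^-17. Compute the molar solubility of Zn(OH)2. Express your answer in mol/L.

s = 2.13 × 10^-6 M

Zn(OH)2(s) ⇌ Zn^2+ + 2 OH^-
Ksp = [Zn^2+][OH^-]^2
With molar solubility s: [Zn^2+] = s, [OH^-] = 2s.
Substituting: Ksp = s(2s)^2 = 4s^3
Solving, s = (3.87 × 10^-17/4)^(1/3) = 2.13 × 10^-6 M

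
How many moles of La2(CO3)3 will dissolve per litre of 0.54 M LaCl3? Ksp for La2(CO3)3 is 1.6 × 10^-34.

La2(CO3)3(s) ⇌ 2 La^3+(aq) + 3 CO3^2-(aq)
Ksp = [La^3+]^2[CO3^2-]^3
Let s be the molar solubility in this solution. [La^3+] = 0.54 + 2s ≈ 0.54, [CO3^2-] = 3s (common-ion effect: La^3+ is already 0.54 M).
Ksp ≈ (0.54)^2 × (3s)^3
s = 2.7 × 10^-12 M
Check: 2s = 5.5 × 10^-12 ≪ 0.54, so the approximation is valid.

2.7 × 10^-12 M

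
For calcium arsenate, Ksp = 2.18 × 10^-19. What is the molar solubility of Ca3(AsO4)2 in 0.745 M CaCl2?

s ≈ 3.63e-10 M

Ca3(AsO4)2(s) ⇌ 3 Ca^2+(aq) + 2 AsO4^3-(aq)
Ksp = [Ca^2+]^3[AsO4^3-]^2
Let s be the molar solubility in this solution. [Ca^2+] = 0.745 + 3s ≈ 0.745, [AsO4^3-] = 2s (since Ca^2+ from CaCl2 dominates).
Ksp ≈ (0.745)^3 × (2s)^2
s = 3.63 x 10^-10 M
Check: 3s = 1.1 × 10^-9 ≪ 0.745, so the approximation is valid.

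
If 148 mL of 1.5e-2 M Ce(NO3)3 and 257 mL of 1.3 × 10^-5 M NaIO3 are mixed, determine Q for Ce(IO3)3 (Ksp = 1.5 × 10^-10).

Total volume = 148 + 257 = 405 mL.
[Ce^3+] = 1.5 × 10^-2 × (148/405) = 5.48 × 10^-3 M
[IO3^-] = 1.3 × 10^-5 × (257/405) = 8.25 × 10^-6 M
Ce(IO3)3(s) ⇌ Ce^3+(aq) + 3 IO3^-(aq), so Q = [Ce^3+][IO3^-]^3
Q = (5.48 × 10^-3)(8.25 × 10^-6)^3 = 3.1 x 10^-18
Q < Ksp, so no precipitate of Ce(IO3)3 forms.

Q = 3.1e-18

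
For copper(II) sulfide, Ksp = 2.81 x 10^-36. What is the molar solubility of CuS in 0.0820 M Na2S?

CuS(s) ⇌ Cu^2+ + S^2-
Ksp = [Cu^2+][S^2-]
If s mol/L dissolves here, [Cu^2+] = s, [S^2-] = 0.0820 + s ≈ 0.0820 (Ksp is small, so little additional dissolves).
Ksp ≈ s × 0.0820
s = 3.43 × 10^-35 M
Check: s = 3.4 x 10^-35 ≪ 0.0820, so the approximation is valid.

s ≈ 3.43 x 10^-35 M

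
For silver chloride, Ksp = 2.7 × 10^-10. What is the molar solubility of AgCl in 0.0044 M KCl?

6.1 x 10^-8 M

AgCl(s) ⇌ Ag^+ + Cl^-
Ksp = [Ag^+][Cl^-]
Let s be the molar solubility in this solution. [Ag^+] = s, [Cl^-] = 0.0044 + s ≈ 0.0044 (since Cl^- from KCl dominates).
Ksp ≈ s × 0.0044
s = 6.1 x 10^-8 M
Check: s = 6.1 x 10^-8 ≪ 0.0044, so the approximation is valid.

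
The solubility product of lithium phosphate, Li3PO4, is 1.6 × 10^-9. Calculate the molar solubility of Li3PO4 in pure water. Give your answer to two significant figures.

Li3PO4(s) ⇌ 3 Li^+ + PO4^3-
Ksp = [Li^+]^3[PO4^3-]
Let s = molar solubility. Then [Li^+] = 3s and [PO4^3-] = s.
Ksp = (3s)^3s = 27s^4
s^4 = 1.6 × 10^-9 / 27, so s = 2.8 × 10^-3 M

s ≈ 2.8e-3 M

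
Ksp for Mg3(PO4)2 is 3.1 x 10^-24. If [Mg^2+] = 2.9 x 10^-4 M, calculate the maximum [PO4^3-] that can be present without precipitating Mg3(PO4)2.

Mg3(PO4)2(s) ⇌ 3 Mg^2+(aq) + 2 PO4^3-(aq)
Ksp = [Mg^2+]^3[PO4^3-]^2
Precipitation begins when Q = Ksp. With [Mg^2+] = 2.9 x 10^-4 M:
3.1 x 10^-24 = (2.9 x 10^-4)^3 × [PO4^3-]^2
[PO4^3-] = (3.1 x 10^-24 / 2.44 x 10^-11)^(1/2) = 3.6 × 10^-7 M

3.6 × 10^-7 M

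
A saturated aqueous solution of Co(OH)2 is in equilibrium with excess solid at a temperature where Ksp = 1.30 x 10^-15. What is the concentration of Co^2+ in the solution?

6.88 × 10^-6 M

Co(OH)2(s) ⇌ Co^2+ + 2 OH^-
Ksp = [Co^2+][OH^-]^2
With molar solubility s: [Co^2+] = s, [OH^-] = 2s.
Ksp = s(2s)^2 = 4s^3
s^3 = 1.30 x 10^-15 / 4, so s = 6.875 x 10^-6 M
[Co^2+] = s = 6.88 × 10^-6 M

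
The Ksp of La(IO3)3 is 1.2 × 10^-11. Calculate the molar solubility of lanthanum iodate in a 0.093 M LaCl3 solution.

1.7 × 10^-4 M

La(IO3)3(s) ⇌ La^3+ + 3 IO3^-
Ksp = [La^3+][IO3^-]^3
Let s be the molar solubility in this solution. [La^3+] = 0.093 + s ≈ 0.093, [IO3^-] = 3s (since La^3+ from LaCl3 dominates).
Ksp ≈ 0.093 × (3s)^3
s = 1.7 × 10^-4 M
Check: s = 1.7 × 10^-4 ≪ 0.093, so the approximation is valid.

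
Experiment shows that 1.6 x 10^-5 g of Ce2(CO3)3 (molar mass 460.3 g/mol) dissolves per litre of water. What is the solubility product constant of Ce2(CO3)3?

Molar solubility s = (1.6 × 10^-5 g/L) / (460.3 g/mol) = 3.48 × 10^-8 M.
Ce2(CO3)3(s) ⇌ 2 Ce^3+(aq) + 3 CO3^2-(aq)
If s mol/L of Ce2(CO3)3 dissolves, [Ce^3+] = 2s and [CO3^2-] = 3s.
Ksp = [Ce^3+]^2[CO3^2-]^3
Ksp = (2s)^2(3s)^3 = 108s^5
With s = 3.48 x 10^-8: Ksp = 5.5 × 10^-36

Ksp ≈ 5.5 × 10^-36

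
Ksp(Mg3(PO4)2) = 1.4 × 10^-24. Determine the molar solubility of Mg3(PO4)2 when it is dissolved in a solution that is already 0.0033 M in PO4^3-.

Mg3(PO4)2(s) ⇌ 3 Mg^2+(aq) + 2 PO4^3-(aq)
Ksp = [Mg^2+]^3[PO4^3-]^2
Let s = moles of Mg3(PO4)2 that dissolve per litre. [Mg^2+] = 3s, [PO4^3-] = 0.0033 + 2s ≈ 0.0033 (since the PO4^3- already present dominates).
Ksp ≈ (3s)^3 × (0.0033)^2
s = 1.7 x 10^-7 M
Check: 2s = 3.4 × 10^-7 ≪ 0.0033, so the approximation is valid.

s = 1.7 x 10^-7 M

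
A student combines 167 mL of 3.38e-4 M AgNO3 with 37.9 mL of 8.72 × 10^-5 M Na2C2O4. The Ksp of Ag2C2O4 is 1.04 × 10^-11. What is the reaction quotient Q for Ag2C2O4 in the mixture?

Q ≈ 1.22 × 10^-12

Total volume = 167 + 37.9 = 204.9 mL.
[Ag^+] = 3.38 × 10^-4 × (167/204.9) = 2.755 × 10^-4 M
[C2O4^2-] = 8.72 × 10^-5 × (37.9/204.9) = 1.613 x 10^-5 M
Ag2C2O4(s) ⇌ 2 Ag^+ + C2O4^2-, so Q = [Ag^+]^2[C2O4^2-]
Q = (2.755 × 10^-4)^2(1.613 × 10^-5) = 1.22 x 10^-12
Q < Ksp, so no precipitate of Ag2C2O4 forms.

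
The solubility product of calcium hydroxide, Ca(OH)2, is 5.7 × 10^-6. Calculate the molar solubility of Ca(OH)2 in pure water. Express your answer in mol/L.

Ca(OH)2(s) ⇌ Ca^2+ + 2 OH^-
Ksp = [Ca^2+][OH^-]^2
If s mol/L of Ca(OH)2 dissolves, [Ca^2+] = s and [OH^-] = 2s.
So Ksp = s × (2s)^2 = 4s^3
s^3 = 5.7 × 10^-6 / 4, so s = 1.1 x 10^-2 M

s ≈ 1.1 × 10^-2 M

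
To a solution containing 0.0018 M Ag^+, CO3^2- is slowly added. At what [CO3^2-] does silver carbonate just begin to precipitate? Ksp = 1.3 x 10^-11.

Ag2CO3(s) ⇌ 2 Ag^+ + CO3^2-
Ksp = [Ag^+]^2[CO3^2-]
Precipitation begins when Q = Ksp. With [Ag^+] = 0.0018 M:
1.3 x 10^-11 = (0.0018)^2 × [CO3^2-]
[CO3^2-] = (1.3 x 10^-11 / 3.24 × 10^-6) = 4.0 x 10^-6 M

[CO3^2-] ≈ 4.0 × 10^-6 M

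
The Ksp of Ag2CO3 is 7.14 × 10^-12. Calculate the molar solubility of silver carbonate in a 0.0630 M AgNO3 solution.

1.80 × 10^-9 M

Ag2CO3(s) <=> 2 Ag^+(aq) + CO3^2-(aq)
Ksp = [Ag^+]^2[CO3^2-]
Let s be the molar solubility in this solution. [Ag^+] = 0.0630 + 2s ≈ 0.0630, [CO3^2-] = s (since Ag^+ from AgNO3 dominates).
Ksp ≈ (0.0630)^2 × s
s = 1.80 x 10^-9 M
Check: 2s = 3.6 × 10^-9 ≪ 0.0630, so the approximation is valid.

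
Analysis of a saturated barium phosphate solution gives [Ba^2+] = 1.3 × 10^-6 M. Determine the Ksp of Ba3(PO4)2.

Ba3(PO4)2(s) ⇌ 3 Ba^2+ + 2 PO4^3-
Stoichiometry gives [PO4^3-] = (2/3)[Ba^2+] = 8.67 × 10^-7 M.
Ksp = [Ba^2+]^3[PO4^3-]^2
Ksp = (1.3 x 10^-6)^3 × (8.67 x 10^-7)^2 = 1.7 × 10^-30

Ksp ≈ 1.7 × 10^-30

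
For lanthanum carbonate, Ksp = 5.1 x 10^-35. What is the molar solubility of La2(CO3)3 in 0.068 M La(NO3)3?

s = 7.4e-12 M

La2(CO3)3(s) <=> 2 La^3+(aq) + 3 CO3^2-(aq)
Ksp = [La^3+]^2[CO3^2-]^3
Let s = moles of La2(CO3)3 that dissolve per litre. [La^3+] = 0.068 + 2s ≈ 0.068, [CO3^2-] = 3s (common-ion effect: La^3+ is already 0.068 M).
Ksp ≈ (0.068)^2 × (3s)^3
s = 7.4 × 10^-12 M
Check: 2s = 1.5 × 10^-11 ≪ 0.068, so the approximation is valid.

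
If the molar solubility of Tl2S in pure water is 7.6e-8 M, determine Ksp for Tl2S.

Tl2S(s) ⇌ 2 Tl^+ + S^2-
If s mol/L of Tl2S dissolves, [Tl^+] = 2s and [S^2-] = s.
Ksp = [Tl^+]^2[S^2-]
Ksp = (2s)^2s = 4s^3
Ksp = 4 × (7.6 × 10^-8)^3 = 1.8 × 10^-21

Ksp = 1.8e-21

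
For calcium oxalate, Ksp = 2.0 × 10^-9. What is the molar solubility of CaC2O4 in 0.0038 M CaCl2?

s = 5.3 x 10^-7 M

CaC2O4(s) ⇌ Ca^2+ + C2O4^2-
Ksp = [Ca^2+][C2O4^2-]
Let s be the molar solubility in this solution. [Ca^2+] = 0.0038 + s ≈ 0.0038, [C2O4^2-] = s (Ksp is small, so little additional dissolves).
Ksp ≈ 0.0038 × s
s = 5.3 × 10^-7 M
Check: s = 5.3 x 10^-7 ≪ 0.0038, so the approximation is valid.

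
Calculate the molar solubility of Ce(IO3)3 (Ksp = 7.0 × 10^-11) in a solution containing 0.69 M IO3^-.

Ce(IO3)3(s) ⇌ Ce^3+ + 3 IO3^-
Ksp = [Ce^3+][IO3^-]^3
If s mol/L dissolves here, [Ce^3+] = s, [IO3^-] = 0.69 + 3s ≈ 0.69 (since the IO3^- already present dominates).
Ksp ≈ s × (0.69)^3
s = 2.1 × 10^-10 M
Check: 3s = 6.4 × 10^-10 ≪ 0.69, so the approximation is valid.

s ≈ 2.1 × 10^-10 M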